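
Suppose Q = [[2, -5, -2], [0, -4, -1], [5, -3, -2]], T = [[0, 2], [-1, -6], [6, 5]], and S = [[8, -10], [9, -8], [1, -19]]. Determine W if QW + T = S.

QW = S − T = [[8, -12], [10, -2], [-5, -24]].
Left-multiplying both sides by Q⁻¹ gives W = Q⁻¹(S − T).
det Q = -5, so Q⁻¹ = [[-1, 4/5, 3/5], [1, -6/5, -2/5], [-4, 19/5, 8/5]].
W = Q⁻¹(S − T) = [[-3, -4], [-2, 0], [-2, 2]].

W = [[-3, -4], [-2, 0], [-2, 2]]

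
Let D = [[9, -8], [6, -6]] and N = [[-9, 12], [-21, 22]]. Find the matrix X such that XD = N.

X = [[3, -6], [1, -5]]

Right-multiplying both sides by D⁻¹ gives X = ND⁻¹.
det D = -6; the adjugate gives D⁻¹ = [[1, -4/3], [1, -3/2]].
X = ND⁻¹ = [[-9, 12], [-21, 22]] · [[1, -4/3], [1, -3/2]] = [[3, -6], [1, -5]].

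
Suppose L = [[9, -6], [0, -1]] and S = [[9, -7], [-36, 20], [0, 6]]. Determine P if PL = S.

Since L sits to the right of P, P = SL⁻¹.
det L = -9, so L⁻¹ = [[1/9, -2/3], [0, -1]].
P = SL⁻¹ = [[9, -7], [-36, 20], [0, 6]] · [[1/9, -2/3], [0, -1]] = [[1, 1], [-4, 4], [0, -6]].

P = [[1, 1], [-4, 4], [0, -6]]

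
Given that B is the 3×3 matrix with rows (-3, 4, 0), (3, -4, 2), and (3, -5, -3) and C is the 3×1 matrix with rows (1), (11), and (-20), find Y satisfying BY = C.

Since B multiplies Y on the left, Y = B⁻¹C.
B has determinant -6; B⁻¹ = [[-11/3, -2, -4/3], [-5/2, -3/2, -1], [1/2, 1/2, 0]].
Y = B⁻¹C = [[-11/3, -2, -4/3], [-5/2, -3/2, -1], [1/2, 1/2, 0]] · [[1], [11], [-20]] = [[1], [1], [6]].

Y = [[1], [1], [6]]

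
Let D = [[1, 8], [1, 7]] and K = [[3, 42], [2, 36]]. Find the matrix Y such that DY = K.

Y = [[-5, -6], [1, 6]]

Since D multiplies Y on the left, Y = D⁻¹K.
D has determinant -1; D⁻¹ = [[-7, 8], [1, -1]].
Y = D⁻¹K = [[-7, 8], [1, -1]] · [[3, 42], [2, 36]] = [[-5, -6], [1, 6]].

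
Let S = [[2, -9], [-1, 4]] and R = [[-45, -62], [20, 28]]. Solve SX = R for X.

X = [[0, -4], [5, 6]]

S is on the left of X, so left-multiply by S⁻¹: X = S⁻¹R.
S has determinant -1; S⁻¹ = [[-4, -9], [-1, -2]].
X = S⁻¹R = [[-4, -9], [-1, -2]] · [[-45, -62], [20, 28]] = [[0, -4], [5, 6]].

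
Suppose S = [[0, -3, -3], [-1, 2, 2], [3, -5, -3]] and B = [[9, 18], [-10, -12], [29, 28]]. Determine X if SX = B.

Since S multiplies X on the left, X = S⁻¹B.
det S = -6, so S⁻¹ = [[-2/3, -1, 0], [-1/2, -3/2, -1/2], [1/6, 3/2, 1/2]].
X = S⁻¹B = [[-2/3, -1, 0], [-1/2, -3/2, -1/2], [1/6, 3/2, 1/2]] · [[9, 18], [-10, -12], [29, 28]] = [[4, 0], [-4, -5], [1, -1]].

X = [[4, 0], [-4, -5], [1, -1]]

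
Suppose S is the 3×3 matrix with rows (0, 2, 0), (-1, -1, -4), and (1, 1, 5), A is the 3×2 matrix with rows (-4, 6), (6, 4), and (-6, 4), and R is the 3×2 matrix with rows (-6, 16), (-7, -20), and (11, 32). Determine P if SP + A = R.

P = [[-2, 3], [-1, 5], [4, 4]]

SP = R − A = [[-2, 10], [-13, -24], [17, 28]].
S is on the left of P, so left-multiply by S⁻¹: P = S⁻¹(R − A).
S has determinant 2; S⁻¹ = [[-1/2, -5, -4], [1/2, 0, 0], [0, 1, 1]].
P = S⁻¹(R − A) = [[-2, 3], [-1, 5], [4, 4]].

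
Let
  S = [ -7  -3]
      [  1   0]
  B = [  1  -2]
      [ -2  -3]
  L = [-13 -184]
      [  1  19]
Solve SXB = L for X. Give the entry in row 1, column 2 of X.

Isolating X: multiply by S⁻¹ from the left and B⁻¹ from the right, so X = S⁻¹LB⁻¹.
S has determinant 3; S⁻¹ = [[0, 1], [-1/3, -7/3]].
det B = -7, so B⁻¹ = [[3/7, -2/7], [-2/7, -1/7]].
S⁻¹L = [[1, 19], [2, 17]].
X = (S⁻¹L)B⁻¹ = [[-5, -3], [-4, -3]].

-3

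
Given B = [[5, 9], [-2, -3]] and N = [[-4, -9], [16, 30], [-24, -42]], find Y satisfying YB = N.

Y = [[-2, -3], [4, 2], [-4, 2]]

Right-multiplying both sides by B⁻¹ gives Y = NB⁻¹.
B has determinant 3; B⁻¹ = [[-1, -3], [2/3, 5/3]].
Y = NB⁻¹ = [[-4, -9], [16, 30], [-24, -42]] · [[-1, -3], [2/3, 5/3]] = [[-2, -3], [4, 2], [-4, 2]].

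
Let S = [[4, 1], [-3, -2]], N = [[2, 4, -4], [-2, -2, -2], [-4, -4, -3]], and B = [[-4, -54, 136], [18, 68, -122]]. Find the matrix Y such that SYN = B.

Y = S⁻¹BN⁻¹ (apply S⁻¹ on the left and N⁻¹ on the right).
det S = -5, so S⁻¹ = [[2/5, 1/5], [-3/5, -4/5]].
det N = 4; the adjugate gives N⁻¹ = [[-1/2, 7, -4], [1/2, -11/2, 3], [0, -2, 1]].
S⁻¹B = [[2, -8, 30], [-12, -22, 16]].
Y = (S⁻¹B)N⁻¹ = [[-5, -2, -2], [-5, 5, -2]].

Y = [[-5, -2, -2], [-5, 5, -2]]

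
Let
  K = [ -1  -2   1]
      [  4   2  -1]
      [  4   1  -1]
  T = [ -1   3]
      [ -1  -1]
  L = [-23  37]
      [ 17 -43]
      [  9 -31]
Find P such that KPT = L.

P = [[0, 2], [-5, -3], [5, 4]]

Left-multiply by K⁻¹ and right-multiply by T⁻¹: P = K⁻¹LT⁻¹.
det K = -3; the adjugate gives K⁻¹ = [[1/3, 1/3, 0], [0, 1, -1], [4/3, 7/3, -2]].
det T = 4, so T⁻¹ = [[-1/4, -3/4], [1/4, -1/4]].
K⁻¹L = [[-2, -2], [8, -12], [-9, 11]].
P = (K⁻¹L)T⁻¹ = [[0, 2], [-5, -3], [5, 4]].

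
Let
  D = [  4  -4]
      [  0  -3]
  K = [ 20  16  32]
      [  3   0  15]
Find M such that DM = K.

Since D multiplies M on the left, M = D⁻¹K.
D has determinant -12; D⁻¹ = [[1/4, -1/3], [0, -1/3]].
M = D⁻¹K = [[1/4, -1/3], [0, -1/3]] · [[20, 16, 32], [3, 0, 15]] = [[4, 4, 3], [-1, 0, -5]].

M = [[4, 4, 3], [-1, 0, -5]]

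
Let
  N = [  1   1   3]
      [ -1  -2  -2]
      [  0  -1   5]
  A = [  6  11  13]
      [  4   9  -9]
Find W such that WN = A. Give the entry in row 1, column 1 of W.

1

Right-multiplying both sides by N⁻¹ gives W = AN⁻¹.
det N = -4, so N⁻¹ = [[3, 2, -1], [-5/4, -5/4, 1/4], [-1/4, -1/4, 1/4]].
W = AN⁻¹ = [[6, 11, 13], [4, 9, -9]] · [[3, 2, -1], [-5/4, -5/4, 1/4], [-1/4, -1/4, 1/4]] = [[1, -5, 0], [3, -1, -4]].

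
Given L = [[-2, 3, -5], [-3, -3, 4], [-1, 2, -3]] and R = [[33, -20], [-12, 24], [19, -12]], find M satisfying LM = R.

M = [[-3, -2], [-1, 2], [-6, 6]]

L is on the left of M, so left-multiply by L⁻¹: M = L⁻¹R.
det L = 4, so L⁻¹ = [[1/4, -1/4, -3/4], [-13/4, 1/4, 23/4], [-9/4, 1/4, 15/4]].
M = L⁻¹R = [[1/4, -1/4, -3/4], [-13/4, 1/4, 23/4], [-9/4, 1/4, 15/4]] · [[33, -20], [-12, 24], [19, -12]] = [[-3, -2], [-1, 2], [-6, 6]].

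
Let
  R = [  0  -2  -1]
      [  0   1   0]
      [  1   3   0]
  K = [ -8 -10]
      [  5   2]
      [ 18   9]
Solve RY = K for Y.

Since R multiplies Y on the left, Y = R⁻¹K.
R has determinant 1; R⁻¹ = [[0, -3, 1], [0, 1, 0], [-1, -2, 0]].
Y = R⁻¹K = [[0, -3, 1], [0, 1, 0], [-1, -2, 0]] · [[-8, -10], [5, 2], [18, 9]] = [[3, 3], [5, 2], [-2, 6]].

Y = [[3, 3], [5, 2], [-2, 6]]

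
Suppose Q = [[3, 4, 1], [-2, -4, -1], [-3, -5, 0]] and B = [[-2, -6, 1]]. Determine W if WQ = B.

W = [[2, 1, 2]]

Since Q sits to the right of W, W = BQ⁻¹.
Q has determinant -5; Q⁻¹ = [[1, 1, 0], [-3/5, -3/5, -1/5], [2/5, -3/5, 4/5]].
W = BQ⁻¹ = [[-2, -6, 1]] · [[1, 1, 0], [-3/5, -3/5, -1/5], [2/5, -3/5, 4/5]] = [[2, 1, 2]].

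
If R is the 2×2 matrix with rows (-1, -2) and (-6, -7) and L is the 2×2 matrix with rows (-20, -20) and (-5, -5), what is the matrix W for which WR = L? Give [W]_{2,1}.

-1

Since R sits to the right of W, W = LR⁻¹.
det R = -5; the adjugate gives R⁻¹ = [[7/5, -2/5], [-6/5, 1/5]].
W = LR⁻¹ = [[-20, -20], [-5, -5]] · [[7/5, -2/5], [-6/5, 1/5]] = [[-4, 4], [-1, 1]].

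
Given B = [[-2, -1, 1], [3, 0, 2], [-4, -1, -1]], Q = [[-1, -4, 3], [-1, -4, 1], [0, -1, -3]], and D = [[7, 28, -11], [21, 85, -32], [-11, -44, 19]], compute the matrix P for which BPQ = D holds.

Left-multiply by B⁻¹ and right-multiply by Q⁻¹: P = B⁻¹DQ⁻¹.
det B = -2, so B⁻¹ = [[-1, 1, 1], [5/2, -3, -7/2], [3/2, -1, -3/2]].
det Q = 2; the adjugate gives Q⁻¹ = [[13/2, -15/2, 4], [-3/2, 3/2, -1], [1/2, -1/2, 0]].
B⁻¹D = [[3, 13, -2], [-7, -31, 2], [6, 23, -13]].
P = (B⁻¹D)Q⁻¹ = [[-1, -2, -1], [2, 5, 3], [-2, -4, 1]].

P = [[-1, -2, -1], [2, 5, 3], [-2, -4, 1]]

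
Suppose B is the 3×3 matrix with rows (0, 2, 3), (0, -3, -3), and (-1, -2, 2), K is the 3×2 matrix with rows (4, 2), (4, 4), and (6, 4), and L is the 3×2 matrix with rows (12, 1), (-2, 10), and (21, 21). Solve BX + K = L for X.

X = [[-3, -1], [-2, -5], [4, 3]]

BX = L − K = [[8, -1], [-6, 6], [15, 17]].
B is on the left of X, so left-multiply by B⁻¹: X = B⁻¹(L − K).
det B = -3, so B⁻¹ = [[4, 10/3, -1], [-1, -1, 0], [1, 2/3, 0]].
X = B⁻¹(L − K) = [[-3, -1], [-2, -5], [4, 3]].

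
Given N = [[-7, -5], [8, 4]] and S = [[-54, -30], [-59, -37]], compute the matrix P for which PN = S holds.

P = [[2, -5], [5, -3]]

Since N sits to the right of P, P = SN⁻¹.
N has determinant 12; N⁻¹ = [[1/3, 5/12], [-2/3, -7/12]].
P = SN⁻¹ = [[-54, -30], [-59, -37]] · [[1/3, 5/12], [-2/3, -7/12]] = [[2, -5], [5, -3]].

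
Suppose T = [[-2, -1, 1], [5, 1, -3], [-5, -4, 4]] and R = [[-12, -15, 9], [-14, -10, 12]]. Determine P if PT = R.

P = [[6, 3, 3], [-3, -1, 3]]

Since T sits to the right of P, P = RT⁻¹.
det T = 6; the adjugate gives T⁻¹ = [[-4/3, 0, 1/3], [-5/6, -1/2, -1/6], [-5/2, -1/2, 1/2]].
P = RT⁻¹ = [[-12, -15, 9], [-14, -10, 12]] · [[-4/3, 0, 1/3], [-5/6, -1/2, -1/6], [-5/2, -1/2, 1/2]] = [[6, 3, 3], [-3, -1, 3]].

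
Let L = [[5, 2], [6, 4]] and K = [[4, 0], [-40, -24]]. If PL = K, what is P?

P = [[2, -1], [-2, -5]]

Since L sits to the right of P, P = KL⁻¹.
det L = 8; the adjugate gives L⁻¹ = [[1/2, -1/4], [-3/4, 5/8]].
P = KL⁻¹ = [[4, 0], [-40, -24]] · [[1/2, -1/4], [-3/4, 5/8]] = [[2, -1], [-2, -5]].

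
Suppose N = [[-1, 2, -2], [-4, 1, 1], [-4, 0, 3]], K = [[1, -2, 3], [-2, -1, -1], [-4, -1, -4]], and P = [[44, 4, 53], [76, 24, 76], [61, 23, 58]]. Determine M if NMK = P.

M = [[2, -1, 5], [3, 3, -4], [1, 1, 0]]

Left-multiply by N⁻¹ and right-multiply by K⁻¹: M = N⁻¹PK⁻¹.
N has determinant 5; N⁻¹ = [[3/5, -6/5, 4/5], [8/5, -11/5, 9/5], [4/5, -8/5, 7/5]].
K has determinant 5; K⁻¹ = [[3/5, -11/5, 1], [-4/5, 8/5, -1], [-2/5, 9/5, -1]].
N⁻¹P = [[-16, -8, -13], [13, -5, 22], [-1, -3, 2]].
M = (N⁻¹P)K⁻¹ = [[2, -1, 5], [3, 3, -4], [1, 1, 0]].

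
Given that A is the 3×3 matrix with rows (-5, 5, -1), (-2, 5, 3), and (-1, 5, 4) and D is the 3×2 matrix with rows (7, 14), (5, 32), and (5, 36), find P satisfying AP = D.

P = [[2, -2], [3, 2], [-2, 6]]

Since A multiplies P on the left, P = A⁻¹D.
A has determinant 5; A⁻¹ = [[1, -5, 4], [1, -21/5, 17/5], [-1, 4, -3]].
P = A⁻¹D = [[1, -5, 4], [1, -21/5, 17/5], [-1, 4, -3]] · [[7, 14], [5, 32], [5, 36]] = [[2, -2], [3, 2], [-2, 6]].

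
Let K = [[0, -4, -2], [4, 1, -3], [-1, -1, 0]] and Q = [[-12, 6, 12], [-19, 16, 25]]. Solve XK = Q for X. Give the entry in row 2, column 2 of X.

-5

Since K sits to the right of X, X = QK⁻¹.
det K = -6; the adjugate gives K⁻¹ = [[1/2, -1/3, -7/3], [-1/2, 1/3, 4/3], [1/2, -2/3, -8/3]].
X = QK⁻¹ = [[-12, 6, 12], [-19, 16, 25]] · [[1/2, -1/3, -7/3], [-1/2, 1/3, 4/3], [1/2, -2/3, -8/3]] = [[-3, -2, 4], [-5, -5, -1]].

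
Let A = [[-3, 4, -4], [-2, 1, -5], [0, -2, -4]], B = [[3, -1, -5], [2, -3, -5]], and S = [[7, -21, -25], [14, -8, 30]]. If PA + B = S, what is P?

P = [[-4, 4, 4], [-2, -3, -3]]

PA = S − B = [[4, -20, -20], [12, -5, 35]].
Right-multiplying both sides by A⁻¹ gives P = (S − B)A⁻¹.
det A = -6, so A⁻¹ = [[7/3, -4, 8/3], [4/3, -2, 7/6], [-2/3, 1, -5/6]].
P = (S − B)A⁻¹ = [[-4, 4, 4], [-2, -3, -3]].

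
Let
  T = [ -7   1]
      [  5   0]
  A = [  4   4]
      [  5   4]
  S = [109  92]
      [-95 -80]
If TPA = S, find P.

P = [[-1, -3], [-1, -4]]

P = T⁻¹SA⁻¹ (apply T⁻¹ on the left and A⁻¹ on the right).
T has determinant -5; T⁻¹ = [[0, 1/5], [1, 7/5]].
det A = -4, so A⁻¹ = [[-1, 1], [5/4, -1]].
T⁻¹S = [[-19, -16], [-24, -20]].
P = (T⁻¹S)A⁻¹ = [[-1, -3], [-1, -4]].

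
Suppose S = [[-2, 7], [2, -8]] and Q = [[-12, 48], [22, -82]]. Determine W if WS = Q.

W = [[0, -6], [-6, 5]]

S is on the right of W, so right-multiply by S⁻¹: W = QS⁻¹.
det S = 2; the adjugate gives S⁻¹ = [[-4, -7/2], [-1, -1]].
W = QS⁻¹ = [[-12, 48], [22, -82]] · [[-4, -7/2], [-1, -1]] = [[0, -6], [-6, 5]].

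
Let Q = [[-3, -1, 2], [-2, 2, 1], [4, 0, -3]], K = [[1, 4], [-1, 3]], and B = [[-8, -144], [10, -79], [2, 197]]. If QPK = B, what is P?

P = [[5, 3], [3, -3], [-3, -5]]

P = Q⁻¹BK⁻¹ (apply Q⁻¹ on the left and K⁻¹ on the right).
Q has determinant 4; Q⁻¹ = [[-3/2, -3/4, -5/4], [-1/2, 1/4, -1/4], [-2, -1, -2]].
det K = 7; the adjugate gives K⁻¹ = [[3/7, -4/7], [1/7, 1/7]].
Q⁻¹B = [[2, 29], [6, 3], [2, -27]].
P = (Q⁻¹B)K⁻¹ = [[5, 3], [3, -3], [-3, -5]].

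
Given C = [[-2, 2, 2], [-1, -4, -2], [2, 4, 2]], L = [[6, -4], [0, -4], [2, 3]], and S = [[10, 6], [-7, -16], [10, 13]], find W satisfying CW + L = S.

W = [[1, -2], [0, 4], [3, -1]]

CW = S − L = [[4, 10], [-7, -12], [8, 10]].
Since C multiplies W on the left, W = C⁻¹(S − L).
C has determinant 4; C⁻¹ = [[0, 1, 1], [-1/2, -2, -3/2], [1, 3, 5/2]].
W = C⁻¹(S − L) = [[1, -2], [0, 4], [3, -1]].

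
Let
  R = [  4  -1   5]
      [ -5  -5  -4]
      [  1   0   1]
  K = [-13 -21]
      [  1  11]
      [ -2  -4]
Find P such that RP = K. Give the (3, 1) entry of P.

-4

R is on the left of P, so left-multiply by R⁻¹: P = R⁻¹K.
det R = 4, so R⁻¹ = [[-5/4, 1/4, 29/4], [1/4, -1/4, -9/4], [5/4, -1/4, -25/4]].
P = R⁻¹K = [[-5/4, 1/4, 29/4], [1/4, -1/4, -9/4], [5/4, -1/4, -25/4]] · [[-13, -21], [1, 11], [-2, -4]] = [[2, 0], [1, 1], [-4, -4]].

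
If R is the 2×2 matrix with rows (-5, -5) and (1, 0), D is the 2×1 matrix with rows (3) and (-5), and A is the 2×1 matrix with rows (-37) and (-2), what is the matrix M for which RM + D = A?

M = [[3], [5]]

RM = A − D = [[-40], [3]].
Left-multiplying both sides by R⁻¹ gives M = R⁻¹(A − D).
det R = 5; the adjugate gives R⁻¹ = [[0, 1], [-1/5, -1]].
M = R⁻¹(A − D) = [[3], [5]].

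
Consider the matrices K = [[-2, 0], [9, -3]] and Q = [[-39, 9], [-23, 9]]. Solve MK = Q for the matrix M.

M = [[6, -3], [-2, -3]]

Since K sits to the right of M, M = QK⁻¹.
K has determinant 6; K⁻¹ = [[-1/2, 0], [-3/2, -1/3]].
M = QK⁻¹ = [[-39, 9], [-23, 9]] · [[-1/2, 0], [-3/2, -1/3]] = [[6, -3], [-2, -3]].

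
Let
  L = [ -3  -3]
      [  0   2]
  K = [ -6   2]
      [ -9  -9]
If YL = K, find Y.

Since L sits to the right of Y, Y = KL⁻¹.
det L = -6; the adjugate gives L⁻¹ = [[-1/3, -1/2], [0, 1/2]].
Y = KL⁻¹ = [[-6, 2], [-9, -9]] · [[-1/3, -1/2], [0, 1/2]] = [[2, 4], [3, 0]].

Y = [[2, 4], [3, 0]]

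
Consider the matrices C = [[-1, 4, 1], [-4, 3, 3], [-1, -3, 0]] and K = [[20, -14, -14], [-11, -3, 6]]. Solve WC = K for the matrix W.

Right-multiplying both sides by C⁻¹ gives W = KC⁻¹.
det C = -6; the adjugate gives C⁻¹ = [[-3/2, 1/2, -3/2], [1/2, -1/6, 1/6], [-5/2, 7/6, -13/6]].
W = KC⁻¹ = [[20, -14, -14], [-11, -3, 6]] · [[-3/2, 1/2, -3/2], [1/2, -1/6, 1/6], [-5/2, 7/6, -13/6]] = [[-2, -4, -2], [0, 2, 3]].

W = [[-2, -4, -2], [0, 2, 3]]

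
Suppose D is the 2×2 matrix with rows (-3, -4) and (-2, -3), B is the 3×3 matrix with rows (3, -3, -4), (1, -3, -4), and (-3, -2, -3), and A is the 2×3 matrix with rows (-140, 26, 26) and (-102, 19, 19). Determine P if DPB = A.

P = [[2, 0, -2], [3, 2, -5]]

P = D⁻¹AB⁻¹ (apply D⁻¹ on the left and B⁻¹ on the right).
det D = 1, so D⁻¹ = [[-3, 4], [2, -3]].
B has determinant 2; B⁻¹ = [[1/2, -1/2, 0], [15/2, -21/2, 4], [-11/2, 15/2, -3]].
D⁻¹A = [[12, -2, -2], [26, -5, -5]].
P = (D⁻¹A)B⁻¹ = [[2, 0, -2], [3, 2, -5]].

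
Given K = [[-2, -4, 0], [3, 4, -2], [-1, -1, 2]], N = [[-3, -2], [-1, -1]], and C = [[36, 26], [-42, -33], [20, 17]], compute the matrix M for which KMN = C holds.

M = [[-3, -1], [4, 2], [-1, -5]]

M = K⁻¹CN⁻¹ (apply K⁻¹ on the left and N⁻¹ on the right).
K has determinant 4; K⁻¹ = [[3/2, 2, 2], [-1, -1, -1], [1/4, 1/2, 1]].
det N = 1, so N⁻¹ = [[-1, 2], [1, -3]].
K⁻¹C = [[10, 7], [-14, -10], [8, 7]].
M = (K⁻¹C)N⁻¹ = [[-3, -1], [4, 2], [-1, -5]].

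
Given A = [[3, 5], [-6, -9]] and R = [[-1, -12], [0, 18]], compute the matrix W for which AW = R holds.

A is on the left of W, so left-multiply by A⁻¹: W = A⁻¹R.
A has determinant 3; A⁻¹ = [[-3, -5/3], [2, 1]].
W = A⁻¹R = [[-3, -5/3], [2, 1]] · [[-1, -12], [0, 18]] = [[3, 6], [-2, -6]].

W = [[3, 6], [-2, -6]]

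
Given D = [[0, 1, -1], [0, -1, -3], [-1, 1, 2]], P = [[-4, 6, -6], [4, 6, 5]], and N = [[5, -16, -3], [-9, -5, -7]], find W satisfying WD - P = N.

W = [[-5, 4, -1], [0, 4, 5]]

WD = N + P = [[1, -10, -9], [-5, 1, -2]].
Right-multiplying both sides by D⁻¹ gives W = (N + P)D⁻¹.
det D = 4; the adjugate gives D⁻¹ = [[1/4, -3/4, -1], [3/4, -1/4, 0], [-1/4, -1/4, 0]].
W = (N + P)D⁻¹ = [[-5, 4, -1], [0, 4, 5]].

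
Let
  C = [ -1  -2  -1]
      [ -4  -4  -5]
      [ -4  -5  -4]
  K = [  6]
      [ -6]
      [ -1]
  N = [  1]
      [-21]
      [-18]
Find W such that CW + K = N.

W = [[4], [1], [-1]]

CW = N − K = [[-5], [-15], [-17]].
Since C multiplies W on the left, W = C⁻¹(N − K).
det C = -3; the adjugate gives C⁻¹ = [[3, 1, -2], [-4/3, 0, 1/3], [-4/3, -1, 4/3]].
W = C⁻¹(N − K) = [[4], [1], [-1]].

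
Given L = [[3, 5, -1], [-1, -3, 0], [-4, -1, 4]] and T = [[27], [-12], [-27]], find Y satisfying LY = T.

Y = [[3], [3], [-3]]

L is on the left of Y, so left-multiply by L⁻¹: Y = L⁻¹T.
det L = -5; the adjugate gives L⁻¹ = [[12/5, 19/5, 3/5], [-4/5, -8/5, -1/5], [11/5, 17/5, 4/5]].
Y = L⁻¹T = [[12/5, 19/5, 3/5], [-4/5, -8/5, -1/5], [11/5, 17/5, 4/5]] · [[27], [-12], [-27]] = [[3], [3], [-3]].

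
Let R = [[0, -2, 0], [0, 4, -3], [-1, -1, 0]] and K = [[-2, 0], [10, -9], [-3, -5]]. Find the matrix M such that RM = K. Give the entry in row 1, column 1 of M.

Left-multiplying both sides by R⁻¹ gives M = R⁻¹K.
R has determinant -6; R⁻¹ = [[1/2, 0, -1], [-1/2, 0, 0], [-2/3, -1/3, 0]].
M = R⁻¹K = [[1/2, 0, -1], [-1/2, 0, 0], [-2/3, -1/3, 0]] · [[-2, 0], [10, -9], [-3, -5]] = [[2, 5], [1, 0], [-2, 3]].

2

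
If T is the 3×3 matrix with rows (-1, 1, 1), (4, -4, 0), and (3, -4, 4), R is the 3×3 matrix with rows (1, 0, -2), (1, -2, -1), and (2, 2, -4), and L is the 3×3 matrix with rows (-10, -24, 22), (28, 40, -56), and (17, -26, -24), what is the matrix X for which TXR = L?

Isolating X: multiply by T⁻¹ from the left and R⁻¹ from the right, so X = T⁻¹LR⁻¹.
det T = -4; the adjugate gives T⁻¹ = [[4, 2, -1], [4, 7/4, -1], [1, 1/4, 0]].
det R = -2, so R⁻¹ = [[-5, 2, 2], [-1, 0, 1/2], [-3, 1, 1]].
T⁻¹L = [[-1, 10, 0], [-8, 0, 14], [-3, -14, 8]].
X = (T⁻¹L)R⁻¹ = [[-5, -2, 3], [-2, -2, -2], [5, 2, -5]].

X = [[-5, -2, 3], [-2, -2, -2], [5, 2, -5]]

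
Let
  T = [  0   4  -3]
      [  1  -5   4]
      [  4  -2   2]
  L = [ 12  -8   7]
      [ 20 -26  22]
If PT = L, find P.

Since T sits to the right of P, P = LT⁻¹.
det T = 2, so T⁻¹ = [[-1, -1, 1/2], [7, 6, -3/2], [9, 8, -2]].
P = LT⁻¹ = [[12, -8, 7], [20, -26, 22]] · [[-1, -1, 1/2], [7, 6, -3/2], [9, 8, -2]] = [[-5, -4, 4], [-4, 0, 5]].

P = [[-5, -4, 4], [-4, 0, 5]]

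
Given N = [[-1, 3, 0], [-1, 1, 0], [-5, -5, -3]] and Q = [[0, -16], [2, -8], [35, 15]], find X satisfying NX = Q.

X = [[-3, 4], [-1, -4], [-5, -5]]

Since N multiplies X on the left, X = N⁻¹Q.
det N = -6; the adjugate gives N⁻¹ = [[1/2, -3/2, 0], [1/2, -1/2, 0], [-5/3, 10/3, -1/3]].
X = N⁻¹Q = [[1/2, -3/2, 0], [1/2, -1/2, 0], [-5/3, 10/3, -1/3]] · [[0, -16], [2, -8], [35, 15]] = [[-3, 4], [-1, -4], [-5, -5]].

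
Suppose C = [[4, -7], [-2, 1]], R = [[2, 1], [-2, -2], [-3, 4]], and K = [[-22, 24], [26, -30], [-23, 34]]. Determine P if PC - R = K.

PC = K + R = [[-20, 25], [24, -32], [-26, 38]].
Since C sits to the right of P, P = (K + R)C⁻¹.
det C = -10, so C⁻¹ = [[-1/10, -7/10], [-1/5, -2/5]].
P = (K + R)C⁻¹ = [[-3, 4], [4, -4], [-5, 3]].

P = [[-3, 4], [4, -4], [-5, 3]]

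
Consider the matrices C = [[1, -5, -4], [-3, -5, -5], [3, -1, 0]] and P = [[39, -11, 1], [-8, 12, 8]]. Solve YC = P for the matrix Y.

Since C sits to the right of Y, Y = PC⁻¹.
C has determinant -2; C⁻¹ = [[5/2, -2, -5/2], [15/2, -6, -17/2], [-9, 7, 10]].
Y = PC⁻¹ = [[39, -11, 1], [-8, 12, 8]] · [[5/2, -2, -5/2], [15/2, -6, -17/2], [-9, 7, 10]] = [[6, -5, 6], [-2, 0, -2]].

Y = [[6, -5, 6], [-2, 0, -2]]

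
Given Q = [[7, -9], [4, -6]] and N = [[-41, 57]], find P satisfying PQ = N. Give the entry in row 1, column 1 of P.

-3

Since Q sits to the right of P, P = NQ⁻¹.
Q has determinant -6; Q⁻¹ = [[1, -3/2], [2/3, -7/6]].
P = NQ⁻¹ = [[-41, 57]] · [[1, -3/2], [2/3, -7/6]] = [[-3, -5]].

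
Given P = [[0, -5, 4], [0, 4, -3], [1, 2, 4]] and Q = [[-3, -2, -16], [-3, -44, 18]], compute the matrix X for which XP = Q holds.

Right-multiplying both sides by P⁻¹ gives X = QP⁻¹.
det P = -1; the adjugate gives P⁻¹ = [[-22, -28, 1], [3, 4, 0], [4, 5, 0]].
X = QP⁻¹ = [[-3, -2, -16], [-3, -44, 18]] · [[-22, -28, 1], [3, 4, 0], [4, 5, 0]] = [[-4, -4, -3], [6, -2, -3]].

X = [[-4, -4, -3], [6, -2, -3]]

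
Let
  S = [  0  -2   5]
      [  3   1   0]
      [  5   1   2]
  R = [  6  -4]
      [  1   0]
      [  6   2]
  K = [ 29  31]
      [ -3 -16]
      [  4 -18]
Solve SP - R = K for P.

SP = K + R = [[35, 27], [-2, -16], [10, -16]].
Since S multiplies P on the left, P = S⁻¹(K + R).
S has determinant 2; S⁻¹ = [[1, 9/2, -5/2], [-3, -25/2, 15/2], [-1, -5, 3]].
P = S⁻¹(K + R) = [[1, -5], [-5, -1], [5, 5]].

P = [[1, -5], [-5, -1], [5, 5]]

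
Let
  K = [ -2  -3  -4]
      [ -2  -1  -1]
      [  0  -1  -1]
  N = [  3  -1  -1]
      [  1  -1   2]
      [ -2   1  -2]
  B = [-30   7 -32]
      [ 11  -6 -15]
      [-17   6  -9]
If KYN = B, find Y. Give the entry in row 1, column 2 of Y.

-3

Isolating Y: multiply by K⁻¹ from the left and N⁻¹ from the right, so Y = K⁻¹BN⁻¹.
det K = -2, so K⁻¹ = [[0, -1/2, 1/2], [1, -1, -3], [-1, 1, 2]].
N has determinant 3; N⁻¹ = [[0, -1, -1], [-2/3, -8/3, -7/3], [-1/3, -1/3, -2/3]].
K⁻¹B = [[-14, 6, 3], [10, -5, 10], [7, -1, -1]].
Y = (K⁻¹B)N⁻¹ = [[-5, -3, -2], [0, 0, -5], [1, -4, -4]].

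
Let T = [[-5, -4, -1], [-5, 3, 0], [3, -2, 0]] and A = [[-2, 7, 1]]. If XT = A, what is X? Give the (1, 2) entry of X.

Right-multiplying both sides by T⁻¹ gives X = AT⁻¹.
T has determinant -1; T⁻¹ = [[0, -2, -3], [0, -3, -5], [-1, 22, 35]].
X = AT⁻¹ = [[-2, 7, 1]] · [[0, -2, -3], [0, -3, -5], [-1, 22, 35]] = [[-1, 5, 6]].

5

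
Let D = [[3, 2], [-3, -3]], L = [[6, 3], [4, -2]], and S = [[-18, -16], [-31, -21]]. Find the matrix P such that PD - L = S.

PD = S + L = [[-12, -13], [-27, -23]].
Right-multiplying both sides by D⁻¹ gives P = (S + L)D⁻¹.
det D = -3; the adjugate gives D⁻¹ = [[1, 2/3], [-1, -1]].
P = (S + L)D⁻¹ = [[1, 5], [-4, 5]].

P = [[1, 5], [-4, 5]]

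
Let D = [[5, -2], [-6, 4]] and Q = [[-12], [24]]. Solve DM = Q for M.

Since D multiplies M on the left, M = D⁻¹Q.
D has determinant 8; D⁻¹ = [[1/2, 1/4], [3/4, 5/8]].
M = D⁻¹Q = [[1/2, 1/4], [3/4, 5/8]] · [[-12], [24]] = [[0], [6]].

M = [[0], [6]]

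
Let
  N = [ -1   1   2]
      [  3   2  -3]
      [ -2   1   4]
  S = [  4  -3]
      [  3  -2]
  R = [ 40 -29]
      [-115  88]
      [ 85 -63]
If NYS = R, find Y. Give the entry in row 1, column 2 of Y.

Y = N⁻¹RS⁻¹ (apply N⁻¹ on the left and S⁻¹ on the right).
det N = -3; the adjugate gives N⁻¹ = [[-11/3, 2/3, 7/3], [2, 0, -1], [-7/3, 1/3, 5/3]].
S has determinant 1; S⁻¹ = [[-2, 3], [-3, 4]].
N⁻¹R = [[-25, 18], [-5, 5], [10, -8]].
Y = (N⁻¹R)S⁻¹ = [[-4, -3], [-5, 5], [4, -2]].

-3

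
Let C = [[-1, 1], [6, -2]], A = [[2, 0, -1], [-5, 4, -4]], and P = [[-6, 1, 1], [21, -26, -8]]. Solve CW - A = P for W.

W = [[2, -5, -3], [-2, -4, -3]]

CW = P + A = [[-4, 1, 0], [16, -22, -12]].
Since C multiplies W on the left, W = C⁻¹(P + A).
det C = -4; the adjugate gives C⁻¹ = [[1/2, 1/4], [3/2, 1/4]].
W = C⁻¹(P + A) = [[2, -5, -3], [-2, -4, -3]].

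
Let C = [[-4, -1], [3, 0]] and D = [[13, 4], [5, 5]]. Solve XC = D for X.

Since C sits to the right of X, X = DC⁻¹.
det C = 3, so C⁻¹ = [[0, 1/3], [-1, -4/3]].
X = DC⁻¹ = [[13, 4], [5, 5]] · [[0, 1/3], [-1, -4/3]] = [[-4, -1], [-5, -5]].

X = [[-4, -1], [-5, -5]]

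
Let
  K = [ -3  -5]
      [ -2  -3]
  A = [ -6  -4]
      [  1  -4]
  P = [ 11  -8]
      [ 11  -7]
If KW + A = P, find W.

W = [[1, 3], [-4, -1]]

KW = P − A = [[17, -4], [10, -3]].
Since K multiplies W on the left, W = K⁻¹(P − A).
det K = -1, so K⁻¹ = [[3, -5], [-2, 3]].
W = K⁻¹(P − A) = [[1, 3], [-4, -1]].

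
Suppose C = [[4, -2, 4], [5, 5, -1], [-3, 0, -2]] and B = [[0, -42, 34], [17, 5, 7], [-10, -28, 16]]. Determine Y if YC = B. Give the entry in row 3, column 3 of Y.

Right-multiplying both sides by C⁻¹ gives Y = BC⁻¹.
det C = -6; the adjugate gives C⁻¹ = [[5/3, 2/3, 3], [-13/6, -2/3, -4], [-5/2, -1, -5]].
Y = BC⁻¹ = [[0, -42, 34], [17, 5, 7], [-10, -28, 16]] · [[5/3, 2/3, 3], [-13/6, -2/3, -4], [-5/2, -1, -5]] = [[6, -6, -2], [0, 1, -4], [4, -4, 2]].

2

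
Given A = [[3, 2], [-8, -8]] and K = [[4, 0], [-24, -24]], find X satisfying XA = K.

X = [[4, 1], [0, 3]]

Since A sits to the right of X, X = KA⁻¹.
A has determinant -8; A⁻¹ = [[1, 1/4], [-1, -3/8]].
X = KA⁻¹ = [[4, 0], [-24, -24]] · [[1, 1/4], [-1, -3/8]] = [[4, 1], [0, 3]].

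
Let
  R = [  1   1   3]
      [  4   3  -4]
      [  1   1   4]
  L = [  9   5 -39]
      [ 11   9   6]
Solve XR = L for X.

X = [[-5, 4, -2], [-2, 2, 5]]

R is on the right of X, so right-multiply by R⁻¹: X = LR⁻¹.
det R = -1, so R⁻¹ = [[-16, 1, 13], [20, -1, -16], [-1, 0, 1]].
X = LR⁻¹ = [[9, 5, -39], [11, 9, 6]] · [[-16, 1, 13], [20, -1, -16], [-1, 0, 1]] = [[-5, 4, -2], [-2, 2, 5]].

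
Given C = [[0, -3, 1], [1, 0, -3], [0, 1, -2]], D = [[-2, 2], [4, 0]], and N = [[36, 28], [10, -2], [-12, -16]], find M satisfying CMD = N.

M = [[5, 5], [-4, -5], [2, 1]]

Isolating M: multiply by C⁻¹ from the left and D⁻¹ from the right, so M = C⁻¹ND⁻¹.
det C = -5, so C⁻¹ = [[-3/5, 1, -9/5], [-2/5, 0, -1/5], [-1/5, 0, -3/5]].
D has determinant -8; D⁻¹ = [[0, 1/4], [1/2, 1/4]].
C⁻¹N = [[10, 10], [-12, -8], [0, 4]].
M = (C⁻¹N)D⁻¹ = [[5, 5], [-4, -5], [2, 1]].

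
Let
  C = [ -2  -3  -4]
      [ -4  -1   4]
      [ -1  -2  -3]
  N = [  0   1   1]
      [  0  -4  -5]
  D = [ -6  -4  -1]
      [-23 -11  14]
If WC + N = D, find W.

W = [[0, 1, 2], [4, 5, -5]]

WC = D − N = [[-6, -5, -2], [-23, -7, 19]].
C is on the right of W, so right-multiply by C⁻¹: W = (D − N)C⁻¹.
det C = -2; the adjugate gives C⁻¹ = [[-11/2, 1/2, 8], [8, -1, -12], [-7/2, 1/2, 5]].
W = (D − N)C⁻¹ = [[0, 1, 2], [4, 5, -5]].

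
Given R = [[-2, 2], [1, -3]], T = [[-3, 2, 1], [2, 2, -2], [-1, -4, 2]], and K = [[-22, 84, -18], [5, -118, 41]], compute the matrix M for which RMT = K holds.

M = [[-3, 3, 1], [4, 5, -5]]

Left-multiply by R⁻¹ and right-multiply by T⁻¹: M = R⁻¹KT⁻¹.
R has determinant 4; R⁻¹ = [[-3/4, -1/2], [-1/4, -1/2]].
T has determinant 2; T⁻¹ = [[-2, -4, -3], [-1, -5/2, -2], [-3, -7, -5]].
R⁻¹K = [[14, -4, -7], [3, 38, -16]].
M = (R⁻¹K)T⁻¹ = [[-3, 3, 1], [4, 5, -5]].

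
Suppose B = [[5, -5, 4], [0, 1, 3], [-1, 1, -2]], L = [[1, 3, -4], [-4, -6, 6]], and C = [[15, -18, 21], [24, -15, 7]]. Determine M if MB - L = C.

M = [[3, 1, -1], [4, -1, 0]]

MB = C + L = [[16, -15, 17], [20, -21, 13]].
Right-multiplying both sides by B⁻¹ gives M = (C + L)B⁻¹.
B has determinant -6; B⁻¹ = [[5/6, 1, 19/6], [1/2, 1, 5/2], [-1/6, 0, -5/6]].
M = (C + L)B⁻¹ = [[3, 1, -1], [4, -1, 0]].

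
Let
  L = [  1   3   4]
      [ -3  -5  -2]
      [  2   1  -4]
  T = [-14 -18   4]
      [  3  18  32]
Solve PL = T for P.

L is on the right of P, so right-multiply by L⁻¹: P = TL⁻¹.
L has determinant 2; L⁻¹ = [[11, 8, 7], [-8, -6, -5], [7/2, 5/2, 2]].
P = TL⁻¹ = [[-14, -18, 4], [3, 18, 32]] · [[11, 8, 7], [-8, -6, -5], [7/2, 5/2, 2]] = [[4, 6, 0], [1, -4, -5]].

P = [[4, 6, 0], [1, -4, -5]]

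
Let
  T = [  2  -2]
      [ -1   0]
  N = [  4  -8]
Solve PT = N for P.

P = [[4, 4]]

T is on the right of P, so right-multiply by T⁻¹: P = NT⁻¹.
T has determinant -2; T⁻¹ = [[0, -1], [-1/2, -1]].
P = NT⁻¹ = [[4, -8]] · [[0, -1], [-1/2, -1]] = [[4, 4]].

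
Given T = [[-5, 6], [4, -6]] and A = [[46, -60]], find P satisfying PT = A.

T is on the right of P, so right-multiply by T⁻¹: P = AT⁻¹.
T has determinant 6; T⁻¹ = [[-1, -1], [-2/3, -5/6]].
P = AT⁻¹ = [[46, -60]] · [[-1, -1], [-2/3, -5/6]] = [[-6, 4]].

P = [[-6, 4]]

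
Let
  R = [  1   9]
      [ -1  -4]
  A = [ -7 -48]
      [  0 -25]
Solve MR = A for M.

R is on the right of M, so right-multiply by R⁻¹: M = AR⁻¹.
det R = 5, so R⁻¹ = [[-4/5, -9/5], [1/5, 1/5]].
M = AR⁻¹ = [[-7, -48], [0, -25]] · [[-4/5, -9/5], [1/5, 1/5]] = [[-4, 3], [-5, -5]].

M = [[-4, 3], [-5, -5]]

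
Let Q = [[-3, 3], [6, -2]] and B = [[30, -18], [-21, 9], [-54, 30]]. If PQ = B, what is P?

P = [[-4, 3], [1, -3], [6, -6]]

Right-multiplying both sides by Q⁻¹ gives P = BQ⁻¹.
det Q = -12; the adjugate gives Q⁻¹ = [[1/6, 1/4], [1/2, 1/4]].
P = BQ⁻¹ = [[30, -18], [-21, 9], [-54, 30]] · [[1/6, 1/4], [1/2, 1/4]] = [[-4, 3], [1, -3], [6, -6]].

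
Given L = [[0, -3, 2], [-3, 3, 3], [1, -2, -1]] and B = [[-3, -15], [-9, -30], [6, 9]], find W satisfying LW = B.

Since L multiplies W on the left, W = L⁻¹B.
det L = 6; the adjugate gives L⁻¹ = [[1/2, -7/6, -5/2], [0, -1/3, -1], [1/2, -1/2, -3/2]].
W = L⁻¹B = [[1/2, -7/6, -5/2], [0, -1/3, -1], [1/2, -1/2, -3/2]] · [[-3, -15], [-9, -30], [6, 9]] = [[-6, 5], [-3, 1], [-6, -6]].

W = [[-6, 5], [-3, 1], [-6, -6]]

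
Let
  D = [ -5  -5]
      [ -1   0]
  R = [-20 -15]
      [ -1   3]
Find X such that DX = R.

Left-multiplying both sides by D⁻¹ gives X = D⁻¹R.
D has determinant -5; D⁻¹ = [[0, -1], [-1/5, 1]].
X = D⁻¹R = [[0, -1], [-1/5, 1]] · [[-20, -15], [-1, 3]] = [[1, -3], [3, 6]].

X = [[1, -3], [3, 6]]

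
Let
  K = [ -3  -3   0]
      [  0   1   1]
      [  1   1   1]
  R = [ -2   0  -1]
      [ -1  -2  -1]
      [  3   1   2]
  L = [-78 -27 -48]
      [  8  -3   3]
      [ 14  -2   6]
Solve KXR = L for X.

X = [[-4, -1, -1], [-3, -2, 4], [-3, 3, -5]]

Left-multiply by K⁻¹ and right-multiply by R⁻¹: X = K⁻¹LR⁻¹.
det K = -3; the adjugate gives K⁻¹ = [[0, -1, 1], [-1/3, 1, -1], [1/3, 0, 1]].
det R = 1; the adjugate gives R⁻¹ = [[-3, -1, -2], [-1, -1, -1], [5, 2, 4]].
K⁻¹L = [[6, 1, 3], [20, 8, 13], [-12, -11, -10]].
X = (K⁻¹L)R⁻¹ = [[-4, -1, -1], [-3, -2, 4], [-3, 3, -5]].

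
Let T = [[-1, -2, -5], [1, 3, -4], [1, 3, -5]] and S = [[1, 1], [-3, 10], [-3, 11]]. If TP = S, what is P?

P = [[3, 0], [-2, 2], [0, -1]]

T is on the left of P, so left-multiply by T⁻¹: P = T⁻¹S.
det T = 1; the adjugate gives T⁻¹ = [[-3, -25, 23], [1, 10, -9], [0, 1, -1]].
P = T⁻¹S = [[-3, -25, 23], [1, 10, -9], [0, 1, -1]] · [[1, 1], [-3, 10], [-3, 11]] = [[3, 0], [-2, 2], [0, -1]].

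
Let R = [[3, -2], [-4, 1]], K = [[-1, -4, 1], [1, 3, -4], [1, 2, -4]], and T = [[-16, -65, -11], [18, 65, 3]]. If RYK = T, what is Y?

Isolating Y: multiply by R⁻¹ from the left and K⁻¹ from the right, so Y = R⁻¹TK⁻¹.
det R = -5; the adjugate gives R⁻¹ = [[-1/5, -2/5], [-4/5, -3/5]].
K has determinant 3; K⁻¹ = [[-4/3, -14/3, 13/3], [0, 1, -1], [-1/3, -2/3, 1/3]].
R⁻¹T = [[-4, -13, 1], [2, 13, 7]].
Y = (R⁻¹T)K⁻¹ = [[5, 5, -4], [-5, -1, -2]].

Y = [[5, 5, -4], [-5, -1, -2]]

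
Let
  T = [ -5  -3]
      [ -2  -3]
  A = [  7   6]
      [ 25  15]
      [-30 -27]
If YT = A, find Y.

Y = [[-1, -1], [-5, 0], [4, 5]]

T is on the right of Y, so right-multiply by T⁻¹: Y = AT⁻¹.
T has determinant 9; T⁻¹ = [[-1/3, 1/3], [2/9, -5/9]].
Y = AT⁻¹ = [[7, 6], [25, 15], [-30, -27]] · [[-1/3, 1/3], [2/9, -5/9]] = [[-1, -1], [-5, 0], [4, 5]].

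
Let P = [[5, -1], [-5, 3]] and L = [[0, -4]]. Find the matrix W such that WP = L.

P is on the right of W, so right-multiply by P⁻¹: W = LP⁻¹.
det P = 10; the adjugate gives P⁻¹ = [[3/10, 1/10], [1/2, 1/2]].
W = LP⁻¹ = [[0, -4]] · [[3/10, 1/10], [1/2, 1/2]] = [[-2, -2]].

W = [[-2, -2]]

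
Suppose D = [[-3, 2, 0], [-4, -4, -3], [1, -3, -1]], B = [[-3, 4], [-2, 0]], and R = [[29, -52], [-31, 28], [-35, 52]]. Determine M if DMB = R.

M = [[1, -3], [-5, -2], [3, 5]]

Left-multiply by D⁻¹ and right-multiply by B⁻¹: M = D⁻¹RB⁻¹.
det D = 1, so D⁻¹ = [[-5, 2, -6], [-7, 3, -9], [16, -7, 20]].
det B = 8, so B⁻¹ = [[0, -1/2], [1/4, -3/8]].
D⁻¹R = [[3, 4], [19, -20], [-19, 12]].
M = (D⁻¹R)B⁻¹ = [[1, -3], [-5, -2], [3, 5]].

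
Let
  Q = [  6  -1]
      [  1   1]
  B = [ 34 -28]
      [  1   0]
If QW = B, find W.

Q is on the left of W, so left-multiply by Q⁻¹: W = Q⁻¹B.
det Q = 7; the adjugate gives Q⁻¹ = [[1/7, 1/7], [-1/7, 6/7]].
W = Q⁻¹B = [[1/7, 1/7], [-1/7, 6/7]] · [[34, -28], [1, 0]] = [[5, -4], [-4, 4]].

W = [[5, -4], [-4, 4]]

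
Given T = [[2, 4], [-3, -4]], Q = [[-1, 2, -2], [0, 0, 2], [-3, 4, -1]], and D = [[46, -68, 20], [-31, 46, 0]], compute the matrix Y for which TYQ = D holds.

Y = [[3, -5, 4], [-4, 1, -5]]

Left-multiply by T⁻¹ and right-multiply by Q⁻¹: Y = T⁻¹DQ⁻¹.
T has determinant 4; T⁻¹ = [[-1, -1], [3/4, 1/2]].
det Q = -4, so Q⁻¹ = [[2, 3/2, -1], [3/2, 5/4, -1/2], [0, 1/2, 0]].
T⁻¹D = [[-15, 22, -20], [19, -28, 15]].
Y = (T⁻¹D)Q⁻¹ = [[3, -5, 4], [-4, 1, -5]].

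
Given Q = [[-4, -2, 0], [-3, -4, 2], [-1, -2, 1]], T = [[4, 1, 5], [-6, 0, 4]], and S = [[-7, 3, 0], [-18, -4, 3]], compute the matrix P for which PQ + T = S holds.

PQ = S − T = [[-11, 2, -5], [-12, -4, -1]].
Q is on the right of P, so right-multiply by Q⁻¹: P = (S − T)Q⁻¹.
Q has determinant -2; Q⁻¹ = [[0, -1, 2], [-1/2, 2, -4], [-1, 3, -5]].
P = (S − T)Q⁻¹ = [[4, 0, -5], [3, 1, -3]].

P = [[4, 0, -5], [3, 1, -3]]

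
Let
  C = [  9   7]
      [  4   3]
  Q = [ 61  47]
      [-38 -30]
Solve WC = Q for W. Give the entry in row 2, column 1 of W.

C is on the right of W, so right-multiply by C⁻¹: W = QC⁻¹.
det C = -1; the adjugate gives C⁻¹ = [[-3, 7], [4, -9]].
W = QC⁻¹ = [[61, 47], [-38, -30]] · [[-3, 7], [4, -9]] = [[5, 4], [-6, 4]].

-6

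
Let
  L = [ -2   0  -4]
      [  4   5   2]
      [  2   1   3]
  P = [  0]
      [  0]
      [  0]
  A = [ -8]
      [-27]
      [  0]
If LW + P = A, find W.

LW = A − P = [[-8], [-27], [0]].
Since L multiplies W on the left, W = L⁻¹(A − P).
det L = -2; the adjugate gives L⁻¹ = [[-13/2, 2, -10], [4, -1, 6], [3, -1, 5]].
W = L⁻¹(A − P) = [[-2], [-5], [3]].

W = [[-2], [-5], [3]]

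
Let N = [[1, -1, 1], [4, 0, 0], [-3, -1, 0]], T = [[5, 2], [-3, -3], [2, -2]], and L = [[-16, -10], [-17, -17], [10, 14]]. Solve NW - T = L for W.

W = [[-5, -5], [3, 3], [-3, 0]]

NW = L + T = [[-11, -8], [-20, -20], [12, 12]].
Left-multiplying both sides by N⁻¹ gives W = N⁻¹(L + T).
det N = -4, so N⁻¹ = [[0, 1/4, 0], [0, -3/4, -1], [1, -1, -1]].
W = N⁻¹(L + T) = [[-5, -5], [3, 3], [-3, 0]].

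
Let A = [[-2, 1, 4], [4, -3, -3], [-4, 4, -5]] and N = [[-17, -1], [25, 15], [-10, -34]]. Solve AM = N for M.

Left-multiplying both sides by A⁻¹ gives M = A⁻¹N.
A has determinant -6; A⁻¹ = [[-9/2, -7/2, -3/2], [-16/3, -13/3, -5/3], [-2/3, -2/3, -1/3]].
M = A⁻¹N = [[-9/2, -7/2, -3/2], [-16/3, -13/3, -5/3], [-2/3, -2/3, -1/3]] · [[-17, -1], [25, 15], [-10, -34]] = [[4, 3], [-1, -3], [-2, 2]].

M = [[4, 3], [-1, -3], [-2, 2]]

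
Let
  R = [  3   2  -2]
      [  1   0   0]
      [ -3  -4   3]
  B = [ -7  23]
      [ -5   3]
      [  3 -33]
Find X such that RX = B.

Since R multiplies X on the left, X = R⁻¹B.
det R = 2; the adjugate gives R⁻¹ = [[0, 1, 0], [-3/2, 3/2, -1], [-2, 3, -1]].
X = R⁻¹B = [[0, 1, 0], [-3/2, 3/2, -1], [-2, 3, -1]] · [[-7, 23], [-5, 3], [3, -33]] = [[-5, 3], [0, 3], [-4, -4]].

X = [[-5, 3], [0, 3], [-4, -4]]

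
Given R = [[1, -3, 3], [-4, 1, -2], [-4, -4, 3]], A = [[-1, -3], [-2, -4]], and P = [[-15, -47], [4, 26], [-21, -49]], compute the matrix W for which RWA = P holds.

Left-multiply by R⁻¹ and right-multiply by A⁻¹: W = R⁻¹PA⁻¹.
det R = -5, so R⁻¹ = [[1, 3/5, -3/5], [-4, -3, 2], [-4, -16/5, 11/5]].
det A = -2; the adjugate gives A⁻¹ = [[2, -3/2], [-1, 1/2]].
R⁻¹P = [[0, -2], [6, 12], [1, -3]].
W = (R⁻¹P)A⁻¹ = [[2, -1], [0, -3], [5, -3]].

W = [[2, -1], [0, -3], [5, -3]]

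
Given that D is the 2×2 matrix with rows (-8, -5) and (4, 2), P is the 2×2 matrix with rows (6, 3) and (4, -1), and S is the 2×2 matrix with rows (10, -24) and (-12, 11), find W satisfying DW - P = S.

W = [[-2, 2], [0, 1]]

DW = S + P = [[16, -21], [-8, 10]].
Left-multiplying both sides by D⁻¹ gives W = D⁻¹(S + P).
D has determinant 4; D⁻¹ = [[1/2, 5/4], [-1, -2]].
W = D⁻¹(S + P) = [[-2, 2], [0, 1]].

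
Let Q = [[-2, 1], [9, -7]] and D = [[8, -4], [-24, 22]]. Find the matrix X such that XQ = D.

X = [[-4, 0], [-6, -4]]

Q is on the right of X, so right-multiply by Q⁻¹: X = DQ⁻¹.
Q has determinant 5; Q⁻¹ = [[-7/5, -1/5], [-9/5, -2/5]].
X = DQ⁻¹ = [[8, -4], [-24, 22]] · [[-7/5, -1/5], [-9/5, -2/5]] = [[-4, 0], [-6, -4]].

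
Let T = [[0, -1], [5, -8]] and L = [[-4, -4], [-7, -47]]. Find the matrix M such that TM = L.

M = [[5, -3], [4, 4]]

T is on the left of M, so left-multiply by T⁻¹: M = T⁻¹L.
det T = 5; the adjugate gives T⁻¹ = [[-8/5, 1/5], [-1, 0]].
M = T⁻¹L = [[-8/5, 1/5], [-1, 0]] · [[-4, -4], [-7, -47]] = [[5, -3], [4, 4]].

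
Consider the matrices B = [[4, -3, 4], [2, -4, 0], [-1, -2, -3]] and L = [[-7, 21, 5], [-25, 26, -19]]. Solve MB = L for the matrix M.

Right-multiplying both sides by B⁻¹ gives M = LB⁻¹.
det B = -2, so B⁻¹ = [[-6, 17/2, -8], [-3, 4, -4], [4, -11/2, 5]].
M = LB⁻¹ = [[-7, 21, 5], [-25, 26, -19]] · [[-6, 17/2, -8], [-3, 4, -4], [4, -11/2, 5]] = [[-1, -3, -3], [-4, -4, 1]].

M = [[-1, -3, -3], [-4, -4, 1]]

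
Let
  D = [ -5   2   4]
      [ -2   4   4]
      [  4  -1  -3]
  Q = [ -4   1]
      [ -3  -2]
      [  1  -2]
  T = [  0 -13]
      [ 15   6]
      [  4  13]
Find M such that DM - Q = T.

M = [[4, 4], [2, 2], [3, 1]]

DM = T + Q = [[-4, -12], [12, 4], [5, 11]].
D is on the left of M, so left-multiply by D⁻¹: M = D⁻¹(T + Q).
det D = 4, so D⁻¹ = [[-2, 1/2, -2], [5/2, -1/4, 3], [-7/2, 3/4, -4]].
M = D⁻¹(T + Q) = [[4, 4], [2, 2], [3, 1]].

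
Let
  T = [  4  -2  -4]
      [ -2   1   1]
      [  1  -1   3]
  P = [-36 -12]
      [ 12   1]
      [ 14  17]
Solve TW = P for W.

Since T multiplies W on the left, W = T⁻¹P.
det T = -2; the adjugate gives T⁻¹ = [[-2, -5, -1], [-7/2, -8, -2], [-1/2, -1, 0]].
W = T⁻¹P = [[-2, -5, -1], [-7/2, -8, -2], [-1/2, -1, 0]] · [[-36, -12], [12, 1], [14, 17]] = [[-2, 2], [2, 0], [6, 5]].

W = [[-2, 2], [2, 0], [6, 5]]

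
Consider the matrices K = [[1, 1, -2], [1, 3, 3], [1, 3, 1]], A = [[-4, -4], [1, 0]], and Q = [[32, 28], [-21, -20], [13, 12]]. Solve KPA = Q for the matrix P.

P = [[5, 2], [-4, 0], [4, -1]]

Isolating P: multiply by K⁻¹ from the left and A⁻¹ from the right, so P = K⁻¹QA⁻¹.
det K = -4; the adjugate gives K⁻¹ = [[3/2, 7/4, -9/4], [-1/2, -3/4, 5/4], [0, 1/2, -1/2]].
A has determinant 4; A⁻¹ = [[0, 1], [-1/4, -1]].
K⁻¹Q = [[-18, -20], [16, 16], [-17, -16]].
P = (K⁻¹Q)A⁻¹ = [[5, 2], [-4, 0], [4, -1]].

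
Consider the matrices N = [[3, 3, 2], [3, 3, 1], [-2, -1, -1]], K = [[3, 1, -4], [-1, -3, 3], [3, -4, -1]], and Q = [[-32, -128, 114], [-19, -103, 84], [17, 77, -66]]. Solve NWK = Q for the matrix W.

W = [[-4, 2, 4], [0, 0, 0], [-5, 4, 2]]

Left-multiply by N⁻¹ and right-multiply by K⁻¹: W = N⁻¹QK⁻¹.
det N = 3; the adjugate gives N⁻¹ = [[-2/3, 1/3, -1], [1/3, 1/3, 1], [1, -1, 0]].
K has determinant 1; K⁻¹ = [[15, 17, -9], [8, 9, -5], [13, 15, -8]].
N⁻¹Q = [[-2, -26, 18], [0, 0, 0], [-13, -25, 30]].
W = (N⁻¹Q)K⁻¹ = [[-4, 2, 4], [0, 0, 0], [-5, 4, 2]].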